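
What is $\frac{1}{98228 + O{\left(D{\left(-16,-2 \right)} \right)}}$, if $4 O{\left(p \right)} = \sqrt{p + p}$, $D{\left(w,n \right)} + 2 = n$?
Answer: $\frac{196456}{19297479969} - \frac{i \sqrt{2}}{19297479969} \approx 1.018 \cdot 10^{-5} - 7.3285 \cdot 10^{-11} i$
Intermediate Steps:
$D{\left(w,n \right)} = -2 + n$
$O{\left(p \right)} = \frac{\sqrt{2} \sqrt{p}}{4}$ ($O{\left(p \right)} = \frac{\sqrt{p + p}}{4} = \frac{\sqrt{2 p}}{4} = \frac{\sqrt{2} \sqrt{p}}{4}$)
$\frac{1}{98228 + O{\left(D{\left(-16,-2 \right)} \right)}} = \frac{1}{98228 + \frac{\sqrt{2} \sqrt{-2 - 2}}{4}} = \frac{1}{98228 + \frac{\sqrt{2} \sqrt{-4}}{4}} = \frac{1}{98228 + \frac{\sqrt{2} \cdot 2 i}{4}} = \frac{1}{98228 + \frac{i \sqrt{2}}{2}}$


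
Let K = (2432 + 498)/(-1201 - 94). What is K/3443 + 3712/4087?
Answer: 3307732762/3644529119 ≈ 0.90759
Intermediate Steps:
K = -586/259 (K = 2930/(-1295) = 2930*(-1/1295) = -586/259 ≈ -2.2625)
K/3443 + 3712/4087 = -586/259/3443 + 3712/4087 = -586/259*1/3443 + 3712*(1/4087) = -586/891737 + 3712/4087 = 3307732762/3644529119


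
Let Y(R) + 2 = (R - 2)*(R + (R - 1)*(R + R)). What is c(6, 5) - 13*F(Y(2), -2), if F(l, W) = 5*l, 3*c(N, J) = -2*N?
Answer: 126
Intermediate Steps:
Y(R) = -2 + (-2 + R)*(R + 2*R*(-1 + R)) (Y(R) = -2 + (R - 2)*(R + (R - 1)*(R + R)) = -2 + (-2 + R)*(R + (-1 + R)*(2*R)) = -2 + (-2 + R)*(R + 2*R*(-1 + R)))
c(N, J) = -2*N/3 (c(N, J) = (-2*N)/3 = -2*N/3)
c(6, 5) - 13*F(Y(2), -2) = -⅔*6 - 65*(-2 - 5*2² + 2*2 + 2*2³) = -4 - 65*(-2 - 5*4 + 4 + 2*8) = -4 - 65*(-2 - 20 + 4 + 16) = -4 - 65*(-2) = -4 - 13*(-10) = -4 + 130 = 126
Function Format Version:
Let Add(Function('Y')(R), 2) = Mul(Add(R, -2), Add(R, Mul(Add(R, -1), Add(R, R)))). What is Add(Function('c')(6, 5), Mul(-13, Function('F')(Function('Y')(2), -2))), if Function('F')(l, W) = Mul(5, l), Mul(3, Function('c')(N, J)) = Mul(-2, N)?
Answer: 126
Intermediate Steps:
Function('Y')(R) = Add(-2, Mul(Add(-2, R), Add(R, Mul(2, R, Add(-1, R))))) (Function('Y')(R) = Add(-2, Mul(Add(R, -2), Add(R, Mul(Add(R, -1), Add(R, R))))) = Add(-2, Mul(Add(-2, R), Add(R, Mul(Add(-1, R), Mul(2, R))))) = Add(-2, Mul(Add(-2, R), Add(R, Mul(2, R, Add(-1, R))))))
Function('c')(N, J) = Mul(Rational(-2, 3), N) (Function('c')(N, J) = Mul(Rational(1, 3), Mul(-2, N)) = Mul(Rational(-2, 3), N))
Add(Function('c')(6, 5), Mul(-13, Function('F')(Function('Y')(2), -2))) = Add(Mul(Rational(-2, 3), 6), Mul(-13, Mul(5, Add(-2, Mul(-5, Pow(2, 2)), Mul(2, 2), Mul(2, Pow(2, 3)))))) = Add(-4, Mul(-13, Mul(5, Add(-2, Mul(-5, 4), 4, Mul(2, 8))))) = Add(-4, Mul(-13, Mul(5, Add(-2, -20, 4, 16)))) = Add(-4, Mul(-13, Mul(5, -2))) = Add(-4, Mul(-13, -10)) = Add(-4, 130) = 126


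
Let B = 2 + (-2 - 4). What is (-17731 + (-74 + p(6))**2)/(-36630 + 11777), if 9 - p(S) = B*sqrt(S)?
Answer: 13410/24853 + 520*sqrt(6)/24853 ≈ 0.59082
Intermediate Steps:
B = -4 (B = 2 - 6 = -4)
p(S) = 9 + 4*sqrt(S) (p(S) = 9 - (-4)*sqrt(S) = 9 + 4*sqrt(S))
(-17731 + (-74 + p(6))**2)/(-36630 + 11777) = (-17731 + (-74 + (9 + 4*sqrt(6)))**2)/(-36630 + 11777) = (-17731 + (-65 + 4*sqrt(6))**2)/(-24853) = (-17731 + (-65 + 4*sqrt(6))**2)*(-1/24853) = 17731/24853 - (-65 + 4*sqrt(6))**2/24853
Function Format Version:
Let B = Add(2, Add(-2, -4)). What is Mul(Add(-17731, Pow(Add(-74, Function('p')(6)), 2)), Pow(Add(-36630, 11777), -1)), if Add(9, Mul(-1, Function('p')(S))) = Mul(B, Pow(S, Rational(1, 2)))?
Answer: Add(Rational(13410, 24853), Mul(Rational(520, 24853), Pow(6, Rational(1, 2)))) ≈ 0.59082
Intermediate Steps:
B = -4 (B = Add(2, -6) = -4)
Function('p')(S) = Add(9, Mul(4, Pow(S, Rational(1, 2)))) (Function('p')(S) = Add(9, Mul(-1, Mul(-4, Pow(S, Rational(1, 2))))) = Add(9, Mul(4, Pow(S, Rational(1, 2)))))
Mul(Add(-17731, Pow(Add(-74, Function('p')(6)), 2)), Pow(Add(-36630, 11777), -1)) = Mul(Add(-17731, Pow(Add(-74, Add(9, Mul(4, Pow(6, Rational(1, 2))))), 2)), Pow(Add(-36630, 11777), -1)) = Mul(Add(-17731, Pow(Add(-65, Mul(4, Pow(6, Rational(1, 2)))), 2)), Pow(-24853, -1)) = Mul(Add(-17731, Pow(Add(-65, Mul(4, Pow(6, Rational(1, 2)))), 2)), Rational(-1, 24853)) = Add(Rational(17731, 24853), Mul(Rational(-1, 24853), Pow(Add(-65, Mul(4, Pow(6, Rational(1, 2)))), 2)))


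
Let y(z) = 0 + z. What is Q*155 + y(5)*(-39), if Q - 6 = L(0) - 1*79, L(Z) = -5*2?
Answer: -13060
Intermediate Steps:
y(z) = z
L(Z) = -10
Q = -83 (Q = 6 + (-10 - 1*79) = 6 + (-10 - 79) = 6 - 89 = -83)
Q*155 + y(5)*(-39) = -83*155 + 5*(-39) = -12865 - 195 = -13060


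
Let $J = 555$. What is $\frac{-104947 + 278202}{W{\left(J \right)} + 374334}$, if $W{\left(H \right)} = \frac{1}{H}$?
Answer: $\frac{96156525}{207755371} \approx 0.46284$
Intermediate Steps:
$\frac{-104947 + 278202}{W{\left(J \right)} + 374334} = \frac{-104947 + 278202}{\frac{1}{555} + 374334} = \frac{173255}{\frac{1}{555} + 374334} = \frac{173255}{\frac{207755371}{555}} = 173255 \cdot \frac{555}{207755371} = \frac{96156525}{207755371}$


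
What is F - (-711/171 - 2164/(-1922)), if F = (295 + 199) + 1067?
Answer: 28557660/18259 ≈ 1564.0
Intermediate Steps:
F = 1561 (F = 494 + 1067 = 1561)
F - (-711/171 - 2164/(-1922)) = 1561 - (-711/171 - 2164/(-1922)) = 1561 - (-711*1/171 - 2164*(-1/1922)) = 1561 - (-79/19 + 1082/961) = 1561 - 1*(-55361/18259) = 1561 + 55361/18259 = 28557660/18259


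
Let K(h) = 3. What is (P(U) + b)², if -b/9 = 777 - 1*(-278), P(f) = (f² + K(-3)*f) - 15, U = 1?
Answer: 90364036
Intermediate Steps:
P(f) = -15 + f² + 3*f (P(f) = (f² + 3*f) - 15 = -15 + f² + 3*f)
b = -9495 (b = -9*(777 - 1*(-278)) = -9*(777 + 278) = -9*1055 = -9495)
(P(U) + b)² = ((-15 + 1² + 3*1) - 9495)² = ((-15 + 1 + 3) - 9495)² = (-11 - 9495)² = (-9506)² = 90364036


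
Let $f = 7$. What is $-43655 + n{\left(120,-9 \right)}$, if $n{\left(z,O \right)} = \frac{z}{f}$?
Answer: $- \frac{305465}{7} \approx -43638.0$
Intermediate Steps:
$n{\left(z,O \right)} = \frac{z}{7}$
$-43655 + n{\left(120,-9 \right)} = -43655 + \frac{1}{7} \cdot 120 = -43655 + \frac{120}{7} = - \frac{305465}{7}$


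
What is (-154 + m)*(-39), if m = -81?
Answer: 9165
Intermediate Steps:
(-154 + m)*(-39) = (-154 - 81)*(-39) = -235*(-39) = 9165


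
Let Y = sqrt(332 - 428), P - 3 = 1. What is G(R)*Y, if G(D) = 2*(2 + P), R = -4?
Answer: 48*I*sqrt(6) ≈ 117.58*I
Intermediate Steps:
P = 4 (P = 3 + 1 = 4)
G(D) = 12 (G(D) = 2*(2 + 4) = 2*6 = 12)
Y = 4*I*sqrt(6) (Y = sqrt(-96) = 4*I*sqrt(6) ≈ 9.798*I)
G(R)*Y = 12*(4*I*sqrt(6)) = 48*I*sqrt(6)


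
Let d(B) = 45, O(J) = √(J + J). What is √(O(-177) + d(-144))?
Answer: √(45 + I*√354) ≈ 6.8474 + 1.3739*I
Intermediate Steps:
O(J) = √2*√J (O(J) = √(2*J) = √2*√J)
√(O(-177) + d(-144)) = √(√2*√(-177) + 45) = √(√2*(I*√177) + 45) = √(I*√354 + 45) = √(45 + I*√354)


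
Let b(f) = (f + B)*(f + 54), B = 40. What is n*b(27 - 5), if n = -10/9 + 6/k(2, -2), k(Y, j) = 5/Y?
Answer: 273296/45 ≈ 6073.2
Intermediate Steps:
b(f) = (40 + f)*(54 + f) (b(f) = (f + 40)*(f + 54) = (40 + f)*(54 + f))
n = 58/45 (n = -10/9 + 6/((5/2)) = -10*1/9 + 6/((5*(1/2))) = -10/9 + 6/(5/2) = -10/9 + 6*(2/5) = -10/9 + 12/5 = 58/45 ≈ 1.2889)
n*b(27 - 5) = 58*(2160 + (27 - 5)**2 + 94*(27 - 5))/45 = 58*(2160 + 22**2 + 94*22)/45 = 58*(2160 + 484 + 2068)/45 = (58/45)*4712 = 273296/45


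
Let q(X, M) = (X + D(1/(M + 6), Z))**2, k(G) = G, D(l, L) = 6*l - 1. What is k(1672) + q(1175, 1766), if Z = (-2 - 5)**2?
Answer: 1083259901201/784996 ≈ 1.3800e+6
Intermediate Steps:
Z = 49 (Z = (-7)**2 = 49)
D(l, L) = -1 + 6*l
q(X, M) = (-1 + X + 6/(6 + M))**2 (q(X, M) = (X + (-1 + 6/(M + 6)))**2 = (X + (-1 + 6/(6 + M)))**2 = (-1 + X + 6/(6 + M))**2)
k(1672) + q(1175, 1766) = 1672 + (6 + (-1 + 1175)*(6 + 1766))**2/(6 + 1766)**2 = 1672 + (6 + 1174*1772)**2/1772**2 = 1672 + (6 + 2080328)**2/3139984 = 1672 + (1/3139984)*2080334**2 = 1672 + (1/3139984)*4327789551556 = 1672 + 1081947387889/784996 = 1083259901201/784996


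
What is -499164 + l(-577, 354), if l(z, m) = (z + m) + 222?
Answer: -499165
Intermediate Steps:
l(z, m) = 222 + m + z (l(z, m) = (m + z) + 222 = 222 + m + z)
-499164 + l(-577, 354) = -499164 + (222 + 354 - 577) = -499164 - 1 = -499165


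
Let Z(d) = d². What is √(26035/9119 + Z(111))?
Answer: √1024804472846/9119 ≈ 111.01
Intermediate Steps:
√(26035/9119 + Z(111)) = √(26035/9119 + 111²) = √(26035*(1/9119) + 12321) = √(26035/9119 + 12321) = √(112381234/9119) = √1024804472846/9119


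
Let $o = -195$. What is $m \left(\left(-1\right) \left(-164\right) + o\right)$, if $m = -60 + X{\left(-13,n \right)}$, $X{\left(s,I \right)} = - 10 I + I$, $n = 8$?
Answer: $4092$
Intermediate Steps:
$X{\left(s,I \right)} = - 9 I$
$m = -132$ ($m = -60 - 72 = -132$)
$m \left(\left(-1\right) \left(-164\right) + o\right) = - 132 \left(\left(-1\right) \left(-164\right) - 195\right) = - 132 \left(164 - 195\right) = \left(-132\right) \left(-31\right) = 4092$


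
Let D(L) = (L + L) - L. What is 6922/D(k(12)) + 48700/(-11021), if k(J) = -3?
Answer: -76433462/33063 ≈ -2311.8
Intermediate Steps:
D(L) = L (D(L) = 2*L - L = L)
6922/D(k(12)) + 48700/(-11021) = 6922/(-3) + 48700/(-11021) = 6922*(-⅓) + 48700*(-1/11021) = -6922/3 - 48700/11021 = -76433462/33063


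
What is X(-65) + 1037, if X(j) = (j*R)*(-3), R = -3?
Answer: 452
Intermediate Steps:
X(j) = 9*j (X(j) = (j*(-3))*(-3) = -3*j*(-3) = 9*j)
X(-65) + 1037 = 9*(-65) + 1037 = -585 + 1037 = 452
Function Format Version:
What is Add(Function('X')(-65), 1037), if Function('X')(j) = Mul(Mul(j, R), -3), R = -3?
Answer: 452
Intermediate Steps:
Function('X')(j) = Mul(9, j) (Function('X')(j) = Mul(Mul(j, -3), -3) = Mul(Mul(-3, j), -3) = Mul(9, j))
Add(Function('X')(-65), 1037) = Add(Mul(9, -65), 1037) = Add(-585, 1037) = 452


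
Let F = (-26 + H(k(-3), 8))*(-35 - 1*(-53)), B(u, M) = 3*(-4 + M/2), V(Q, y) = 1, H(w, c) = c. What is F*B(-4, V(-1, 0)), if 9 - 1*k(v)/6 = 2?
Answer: 3402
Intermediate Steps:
k(v) = 42 (k(v) = 54 - 6*2 = 54 - 12 = 42)
B(u, M) = -12 + 3*M/2 (B(u, M) = 3*(-4 + M*(½)) = 3*(-4 + M/2) = -12 + 3*M/2)
F = -324 (F = (-26 + 8)*(-35 - 1*(-53)) = -18*(-35 + 53) = -18*18 = -324)
F*B(-4, V(-1, 0)) = -324*(-12 + (3/2)*1) = -324*(-12 + 3/2) = -324*(-21/2) = 3402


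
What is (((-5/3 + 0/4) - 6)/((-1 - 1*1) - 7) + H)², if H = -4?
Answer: 7225/729 ≈ 9.9108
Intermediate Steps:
(((-5/3 + 0/4) - 6)/((-1 - 1*1) - 7) + H)² = (((-5/3 + 0/4) - 6)/((-1 - 1*1) - 7) - 4)² = (((-5*⅓ + 0*(¼)) - 6)/((-1 - 1) - 7) - 4)² = (((-5/3 + 0) - 6)/(-2 - 7) - 4)² = ((-5/3 - 6)/(-9) - 4)² = (-23/3*(-⅑) - 4)² = (23/27 - 4)² = (-85/27)² = 7225/729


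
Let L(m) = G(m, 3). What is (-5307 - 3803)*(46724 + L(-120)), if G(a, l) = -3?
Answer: -425628310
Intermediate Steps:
L(m) = -3
(-5307 - 3803)*(46724 + L(-120)) = (-5307 - 3803)*(46724 - 3) = -9110*46721 = -425628310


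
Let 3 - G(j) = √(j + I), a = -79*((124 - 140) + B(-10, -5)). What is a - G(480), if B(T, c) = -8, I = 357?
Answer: 1893 + 3*√93 ≈ 1921.9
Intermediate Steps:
a = 1896 (a = -79*((124 - 140) - 8) = -79*(-16 - 8) = -79*(-24) = 1896)
G(j) = 3 - √(357 + j) (G(j) = 3 - √(j + 357) = 3 - √(357 + j))
a - G(480) = 1896 - (3 - √(357 + 480)) = 1896 - (3 - √837) = 1896 - (3 - 3*√93) = 1896 + (-3 + 3*√93) = 1893 + 3*√93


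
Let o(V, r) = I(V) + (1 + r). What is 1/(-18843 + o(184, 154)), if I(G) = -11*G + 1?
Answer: -1/20711 ≈ -4.8284e-5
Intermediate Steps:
I(G) = 1 - 11*G
o(V, r) = 2 + r - 11*V (o(V, r) = (1 - 11*V) + (1 + r) = 2 + r - 11*V)
1/(-18843 + o(184, 154)) = 1/(-18843 + (2 + 154 - 11*184)) = 1/(-18843 + (2 + 154 - 2024)) = 1/(-18843 - 1868) = 1/(-20711) = -1/20711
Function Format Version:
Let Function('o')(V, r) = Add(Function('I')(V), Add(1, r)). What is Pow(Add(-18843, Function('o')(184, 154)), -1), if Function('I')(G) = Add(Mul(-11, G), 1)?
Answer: Rational(-1, 20711) ≈ -4.8284e-5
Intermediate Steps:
Function('I')(G) = Add(1, Mul(-11, G))
Function('o')(V, r) = Add(2, r, Mul(-11, V)) (Function('o')(V, r) = Add(Add(1, Mul(-11, V)), Add(1, r)) = Add(2, r, Mul(-11, V)))
Pow(Add(-18843, Function('o')(184, 154)), -1) = Pow(Add(-18843, Add(2, 154, Mul(-11, 184))), -1) = Pow(Add(-18843, Add(2, 154, -2024)), -1) = Pow(Add(-18843, -1868), -1) = Pow(-20711, -1) = Rational(-1, 20711)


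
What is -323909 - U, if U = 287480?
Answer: -611389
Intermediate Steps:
-323909 - U = -323909 - 1*287480 = -323909 - 287480 = -611389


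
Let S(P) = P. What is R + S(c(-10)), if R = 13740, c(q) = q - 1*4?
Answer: 13726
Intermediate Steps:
c(q) = -4 + q (c(q) = q - 4 = -4 + q)
R + S(c(-10)) = 13740 + (-4 - 10) = 13740 - 14 = 13726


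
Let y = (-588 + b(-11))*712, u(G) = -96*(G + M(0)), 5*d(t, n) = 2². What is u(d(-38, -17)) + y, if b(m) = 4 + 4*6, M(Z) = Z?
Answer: -1993984/5 ≈ -3.9880e+5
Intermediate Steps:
d(t, n) = ⅘ (d(t, n) = (⅕)*2² = (⅕)*4 = ⅘)
b(m) = 28 (b(m) = 4 + 24 = 28)
u(G) = -96*G (u(G) = -96*(G + 0) = -96*G)
y = -398720 (y = (-588 + 28)*712 = -560*712 = -398720)
u(d(-38, -17)) + y = -96*⅘ - 398720 = -384/5 - 398720 = -1993984/5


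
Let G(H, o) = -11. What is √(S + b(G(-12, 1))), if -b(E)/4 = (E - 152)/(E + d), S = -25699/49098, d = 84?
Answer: √2204318273874/512022 ≈ 2.8997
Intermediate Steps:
S = -25699/49098 (S = -25699*1/49098 = -25699/49098 ≈ -0.52342)
b(E) = -4*(-152 + E)/(84 + E) (b(E) = -4*(E - 152)/(E + 84) = -4*(-152 + E)/(84 + E))
√(S + b(G(-12, 1))) = √(-25699/49098 + 4*(152 - 1*(-11))/(84 - 11)) = √(-25699/49098 + 4*(152 + 11)/73) = √(-25699/49098 + 4*(1/73)*163) = √(-25699/49098 + 652/73) = √(30135869/3584154) = √2204318273874/512022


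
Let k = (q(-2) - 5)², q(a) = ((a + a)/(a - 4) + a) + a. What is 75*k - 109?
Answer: 15298/3 ≈ 5099.3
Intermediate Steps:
q(a) = 2*a + 2*a/(-4 + a) (q(a) = ((2*a)/(-4 + a) + a) + a = (2*a/(-4 + a) + a) + a = (a + 2*a/(-4 + a)) + a = 2*a + 2*a/(-4 + a))
k = 625/9 (k = (2*(-2)*(-3 - 2)/(-4 - 2) - 5)² = (2*(-2)*(-5)/(-6) - 5)² = (2*(-2)*(-⅙)*(-5) - 5)² = (-10/3 - 5)² = (-25/3)² = 625/9 ≈ 69.444)
75*k - 109 = 75*(625/9) - 109 = 15625/3 - 109 = 15298/3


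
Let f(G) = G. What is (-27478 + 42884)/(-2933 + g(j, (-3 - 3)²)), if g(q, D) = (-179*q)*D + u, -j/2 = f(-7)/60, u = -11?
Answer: -38515/11119 ≈ -3.4639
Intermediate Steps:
j = 7/30 (j = -(-14)/60 = -2*(-7/60) = 7/30 ≈ 0.23333)
g(q, D) = -11 - 179*D*q (g(q, D) = (-179*q)*D - 11 = -179*D*q - 11 = -11 - 179*D*q)
(-27478 + 42884)/(-2933 + g(j, (-3 - 3)²)) = (-27478 + 42884)/(-2933 + (-11 - 179*(-3 - 3)²*7/30)) = 15406/(-2933 + (-11 - 179*(-6)²*7/30)) = 15406/(-2933 + (-11 - 179*36*7/30)) = 15406/(-2933 + (-11 - 7518/5)) = 15406/(-2933 - 7573/5) = 15406/(-22238/5) = 15406*(-5/22238) = -38515/11119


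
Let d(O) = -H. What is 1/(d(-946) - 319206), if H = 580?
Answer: -1/319786 ≈ -3.1271e-6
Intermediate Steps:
d(O) = -580 (d(O) = -1*580 = -580)
1/(d(-946) - 319206) = 1/(-580 - 319206) = 1/(-319786) = -1/319786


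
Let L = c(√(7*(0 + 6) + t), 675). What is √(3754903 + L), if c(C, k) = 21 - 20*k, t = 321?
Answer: 4*√233839 ≈ 1934.3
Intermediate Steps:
L = -13479 (L = 21 - 20*675 = 21 - 13500 = -13479)
√(3754903 + L) = √(3754903 - 13479) = √3741424 = 4*√233839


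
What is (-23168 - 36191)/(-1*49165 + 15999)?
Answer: 59359/33166 ≈ 1.7898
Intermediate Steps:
(-23168 - 36191)/(-1*49165 + 15999) = -59359/(-49165 + 15999) = -59359/(-33166) = -59359*(-1/33166) = 59359/33166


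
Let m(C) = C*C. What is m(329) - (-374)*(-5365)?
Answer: -1898269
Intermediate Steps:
m(C) = C²
m(329) - (-374)*(-5365) = 329² - (-374)*(-5365) = 108241 - 1*2006510 = 108241 - 2006510 = -1898269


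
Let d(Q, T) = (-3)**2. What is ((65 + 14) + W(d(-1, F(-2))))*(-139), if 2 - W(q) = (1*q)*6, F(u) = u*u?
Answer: -3753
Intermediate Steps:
F(u) = u**2
d(Q, T) = 9
W(q) = 2 - 6*q (W(q) = 2 - 1*q*6 = 2 - q*6 = 2 - 6*q)
((65 + 14) + W(d(-1, F(-2))))*(-139) = ((65 + 14) + (2 - 6*9))*(-139) = (79 + (2 - 54))*(-139) = (79 - 52)*(-139) = 27*(-139) = -3753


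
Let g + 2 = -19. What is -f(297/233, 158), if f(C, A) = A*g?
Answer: 3318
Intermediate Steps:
g = -21 (g = -2 - 19 = -21)
f(C, A) = -21*A (f(C, A) = A*(-21) = -21*A)
-f(297/233, 158) = -(-21)*158 = -1*(-3318) = 3318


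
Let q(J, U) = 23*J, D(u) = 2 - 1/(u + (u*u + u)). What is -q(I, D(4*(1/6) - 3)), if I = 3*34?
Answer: -2346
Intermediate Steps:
I = 102
D(u) = 2 - 1/(u² + 2*u) (D(u) = 2 - 1/(u + (u² + u)) = 2 - 1/(u + (u + u²)) = 2 - 1/(u² + 2*u))
-q(I, D(4*(1/6) - 3)) = -23*102 = -1*2346 = -2346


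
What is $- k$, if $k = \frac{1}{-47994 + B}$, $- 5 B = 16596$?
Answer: $\frac{5}{256566} \approx 1.9488 \cdot 10^{-5}$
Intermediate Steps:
$B = - \frac{16596}{5}$ ($B = \left(- \frac{1}{5}\right) 16596 = - \frac{16596}{5} \approx -3319.2$)
$k = - \frac{5}{256566}$ ($k = \frac{1}{-47994 - \frac{16596}{5}} = \frac{1}{- \frac{256566}{5}} = - \frac{5}{256566} \approx -1.9488 \cdot 10^{-5}$)
$- k = \left(-1\right) \left(- \frac{5}{256566}\right) = \frac{5}{256566}$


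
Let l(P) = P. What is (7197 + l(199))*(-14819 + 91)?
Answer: -108928288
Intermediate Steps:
(7197 + l(199))*(-14819 + 91) = (7197 + 199)*(-14819 + 91) = 7396*(-14728) = -108928288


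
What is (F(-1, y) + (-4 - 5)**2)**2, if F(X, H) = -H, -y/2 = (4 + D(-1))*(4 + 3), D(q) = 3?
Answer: 32041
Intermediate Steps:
y = -98 (y = -2*(4 + 3)*(4 + 3) = -14*7 = -2*49 = -98)
(F(-1, y) + (-4 - 5)**2)**2 = (-1*(-98) + (-4 - 5)**2)**2 = (98 + (-9)**2)**2 = (98 + 81)**2 = 179**2 = 32041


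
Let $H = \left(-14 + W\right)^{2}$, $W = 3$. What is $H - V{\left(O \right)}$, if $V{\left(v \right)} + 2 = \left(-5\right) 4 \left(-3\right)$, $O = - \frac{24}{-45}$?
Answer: $63$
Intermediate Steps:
$O = \frac{8}{15}$ ($O = \left(-24\right) \left(- \frac{1}{45}\right) = \frac{8}{15} \approx 0.53333$)
$H = 121$ ($H = \left(-14 + 3\right)^{2} = \left(-11\right)^{2} = 121$)
$V{\left(v \right)} = 58$ ($V{\left(v \right)} = -2 + \left(-5\right) 4 \left(-3\right) = -2 - -60 = -2 + 60 = 58$)
$H - V{\left(O \right)} = 121 - 58 = 63$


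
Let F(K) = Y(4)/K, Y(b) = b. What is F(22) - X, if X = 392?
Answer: -4310/11 ≈ -391.82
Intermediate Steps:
F(K) = 4/K
F(22) - X = 4/22 - 1*392 = 4*(1/22) - 392 = 2/11 - 392 = -4310/11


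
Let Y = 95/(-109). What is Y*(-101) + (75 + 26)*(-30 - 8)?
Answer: -408747/109 ≈ -3750.0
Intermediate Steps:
Y = -95/109 (Y = 95*(-1/109) = -95/109 ≈ -0.87156)
Y*(-101) + (75 + 26)*(-30 - 8) = -95/109*(-101) + (75 + 26)*(-30 - 8) = 9595/109 + 101*(-38) = 9595/109 - 3838 = -408747/109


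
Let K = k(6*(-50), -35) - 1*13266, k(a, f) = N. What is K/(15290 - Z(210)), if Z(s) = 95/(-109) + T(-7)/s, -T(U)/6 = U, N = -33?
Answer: -557535/641032 ≈ -0.86975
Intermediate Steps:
T(U) = -6*U
k(a, f) = -33
Z(s) = -95/109 + 42/s (Z(s) = 95/(-109) + (-6*(-7))/s = 95*(-1/109) + 42/s = -95/109 + 42/s)
K = -13299 (K = -33 - 1*13266 = -33 - 13266 = -13299)
K/(15290 - Z(210)) = -13299/(15290 - (-95/109 + 42/210)) = -13299/(15290 - (-95/109 + 42*(1/210))) = -13299/(15290 - (-95/109 + ⅕)) = -13299/(15290 - 1*(-366/545)) = -13299/(15290 + 366/545) = -13299/8333416/545 = -13299*545/8333416 = -557535/641032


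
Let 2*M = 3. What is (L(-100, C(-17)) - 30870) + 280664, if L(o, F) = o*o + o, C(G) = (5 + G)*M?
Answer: 259694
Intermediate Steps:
M = 3/2 (M = (1/2)*3 = 3/2 ≈ 1.5000)
C(G) = 15/2 + 3*G/2 (C(G) = (5 + G)*(3/2) = 15/2 + 3*G/2)
L(o, F) = o + o**2 (L(o, F) = o**2 + o = o + o**2)
(L(-100, C(-17)) - 30870) + 280664 = (-100*(1 - 100) - 30870) + 280664 = (-100*(-99) - 30870) + 280664 = (9900 - 30870) + 280664 = -20970 + 280664 = 259694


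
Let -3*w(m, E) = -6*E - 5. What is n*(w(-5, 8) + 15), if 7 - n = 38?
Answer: -3038/3 ≈ -1012.7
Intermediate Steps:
n = -31 (n = 7 - 1*38 = 7 - 38 = -31)
w(m, E) = 5/3 + 2*E (w(m, E) = -(-6*E - 5)/3 = -(-5 - 6*E)/3 = 5/3 + 2*E)
n*(w(-5, 8) + 15) = -31*((5/3 + 2*8) + 15) = -31*((5/3 + 16) + 15) = -31*(53/3 + 15) = -31*98/3 = -3038/3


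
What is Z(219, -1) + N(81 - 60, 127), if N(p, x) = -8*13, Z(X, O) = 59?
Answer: -45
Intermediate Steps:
N(p, x) = -104
Z(219, -1) + N(81 - 60, 127) = 59 - 104 = -45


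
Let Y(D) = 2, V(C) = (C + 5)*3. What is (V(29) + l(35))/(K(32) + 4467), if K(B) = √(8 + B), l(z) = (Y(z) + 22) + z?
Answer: 719187/19954049 - 322*√10/19954049 ≈ 0.035991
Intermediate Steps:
V(C) = 15 + 3*C (V(C) = (5 + C)*3 = 15 + 3*C)
l(z) = 24 + z (l(z) = (2 + 22) + z = 24 + z)
(V(29) + l(35))/(K(32) + 4467) = ((15 + 3*29) + (24 + 35))/(√(8 + 32) + 4467) = ((15 + 87) + 59)/(√40 + 4467) = (102 + 59)/(2*√10 + 4467) = 161/(4467 + 2*√10)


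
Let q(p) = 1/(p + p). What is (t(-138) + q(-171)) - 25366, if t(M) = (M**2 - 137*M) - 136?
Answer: 4257215/342 ≈ 12448.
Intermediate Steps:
q(p) = 1/(2*p)
t(M) = -136 + M**2 - 137*M
(t(-138) + q(-171)) - 25366 = ((-136 + (-138)**2 - 137*(-138)) + (1/2)/(-171)) - 25366 = ((-136 + 19044 + 18906) + (1/2)*(-1/171)) - 25366 = (37814 - 1/342) - 25366 = 12932387/342 - 25366 = 4257215/342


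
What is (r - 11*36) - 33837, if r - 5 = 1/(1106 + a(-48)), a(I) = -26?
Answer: -36966239/1080 ≈ -34228.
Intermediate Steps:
r = 5401/1080 (r = 5 + 1/(1106 - 26) = 5 + 1/1080 = 5401/1080 ≈ 5.0009)
(r - 11*36) - 33837 = (5401/1080 - 11*36) - 33837 = (5401/1080 - 396) - 33837 = -422279/1080 - 33837 = -36966239/1080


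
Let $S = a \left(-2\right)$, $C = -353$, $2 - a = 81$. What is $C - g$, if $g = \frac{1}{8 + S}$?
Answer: $- \frac{58599}{166} \approx -353.01$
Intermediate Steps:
$a = -79$ ($a = 2 - 81 = -79$)
$S = 158$ ($S = \left(-79\right) \left(-2\right) = 158$)
$g = \frac{1}{166}$ ($g = \frac{1}{8 + 158} = \frac{1}{166} \approx 0.0060241$)
$C - g = -353 - \frac{1}{166} = - \frac{58599}{166}$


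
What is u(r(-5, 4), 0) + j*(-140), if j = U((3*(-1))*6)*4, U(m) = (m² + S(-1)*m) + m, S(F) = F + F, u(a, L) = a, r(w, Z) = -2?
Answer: -191522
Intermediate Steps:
S(F) = 2*F
U(m) = m² - m (U(m) = (m² + (2*(-1))*m) + m = (m² - 2*m) + m = m² - m)
j = 1368 (j = (((3*(-1))*6)*(-1 + (3*(-1))*6))*4 = ((-3*6)*(-1 - 3*6))*4 = -18*(-1 - 18)*4 = -18*(-19)*4 = 342*4 = 1368)
u(r(-5, 4), 0) + j*(-140) = -2 + 1368*(-140) = -2 - 191520 = -191522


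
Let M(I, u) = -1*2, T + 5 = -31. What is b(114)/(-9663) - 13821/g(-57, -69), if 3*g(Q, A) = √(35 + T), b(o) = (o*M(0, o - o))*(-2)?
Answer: -152/3221 + 41463*I ≈ -0.04719 + 41463.0*I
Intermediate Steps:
T = -36 (T = -5 - 31 = -36)
M(I, u) = -2
b(o) = 4*o (b(o) = (o*(-2))*(-2) = -2*o*(-2) = 4*o)
g(Q, A) = I/3 (g(Q, A) = √(35 - 36)/3 = √(-1)/3 = I/3)
b(114)/(-9663) - 13821/g(-57, -69) = (4*114)/(-9663) - 13821*(-3*I) = 456*(-1/9663) - (-41463)*I = -152/3221 + 41463*I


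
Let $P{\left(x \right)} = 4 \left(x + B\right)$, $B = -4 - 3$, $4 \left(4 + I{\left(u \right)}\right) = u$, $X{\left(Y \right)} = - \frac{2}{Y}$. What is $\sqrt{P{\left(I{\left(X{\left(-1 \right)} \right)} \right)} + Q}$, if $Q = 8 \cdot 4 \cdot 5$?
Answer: $\sqrt{118} \approx 10.863$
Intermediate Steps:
$I{\left(u \right)} = -4 + \frac{u}{4}$
$B = -7$ ($B = -4 - 3 = -7$)
$Q = 160$ ($Q = 32 \cdot 5 = 160$)
$P{\left(x \right)} = -28 + 4 x$ ($P{\left(x \right)} = 4 \left(x - 7\right) = 4 \left(-7 + x\right) = -28 + 4 x$)
$\sqrt{P{\left(I{\left(X{\left(-1 \right)} \right)} \right)} + Q} = \sqrt{\left(-28 + 4 \left(-4 + \frac{\left(-2\right) \frac{1}{-1}}{4}\right)\right) + 160} = \sqrt{\left(-28 + 4 \left(-4 + \frac{\left(-2\right) \left(-1\right)}{4}\right)\right) + 160} = \sqrt{\left(-28 + 4 \left(-4 + \frac{1}{4} \cdot 2\right)\right) + 160} = \sqrt{\left(-28 + 4 \left(-4 + \frac{1}{2}\right)\right) + 160} = \sqrt{\left(-28 + 4 \left(- \frac{7}{2}\right)\right) + 160} = \sqrt{\left(-28 - 14\right) + 160} = \sqrt{-42 + 160} = \sqrt{118}$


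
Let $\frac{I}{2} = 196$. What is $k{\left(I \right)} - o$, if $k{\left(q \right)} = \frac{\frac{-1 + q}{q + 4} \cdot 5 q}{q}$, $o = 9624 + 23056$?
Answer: $- \frac{12939325}{396} \approx -32675.0$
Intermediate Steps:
$I = 392$ ($I = 2 \cdot 196 = 392$)
$o = 32680$
$k{\left(q \right)} = \frac{5 \left(-1 + q\right)}{4 + q}$ ($k{\left(q \right)} = \frac{\frac{-1 + q}{4 + q} 5 q}{q} = \frac{\frac{5 \left(-1 + q\right)}{4 + q} q}{q} = \frac{5 q \frac{1}{4 + q} \left(-1 + q\right)}{q} = \frac{5 \left(-1 + q\right)}{4 + q}$)
$k{\left(I \right)} - o = \frac{5 \left(-1 + 392\right)}{4 + 392} - 32680 = 5 \cdot \frac{1}{396} \cdot 391 - 32680 = \frac{1955}{396} - 32680 = - \frac{12939325}{396}$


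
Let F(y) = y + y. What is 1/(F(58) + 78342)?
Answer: 1/78458 ≈ 1.2746e-5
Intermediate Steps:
F(y) = 2*y
1/(F(58) + 78342) = 1/(2*58 + 78342) = 1/(116 + 78342) = 1/78458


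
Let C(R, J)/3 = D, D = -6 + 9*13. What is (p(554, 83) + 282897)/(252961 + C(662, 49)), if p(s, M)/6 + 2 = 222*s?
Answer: 1020813/253294 ≈ 4.0302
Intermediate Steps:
D = 111 (D = -6 + 117 = 111)
C(R, J) = 333 (C(R, J) = 3*111 = 333)
p(s, M) = -12 + 1332*s (p(s, M) = -12 + 6*(222*s) = -12 + 1332*s)
(p(554, 83) + 282897)/(252961 + C(662, 49)) = ((-12 + 1332*554) + 282897)/(252961 + 333) = ((-12 + 737928) + 282897)/253294 = (737916 + 282897)*(1/253294) = 1020813*(1/253294) = 1020813/253294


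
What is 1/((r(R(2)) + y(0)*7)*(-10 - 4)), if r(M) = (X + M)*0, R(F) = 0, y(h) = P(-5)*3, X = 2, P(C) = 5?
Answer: -1/1470 ≈ -0.00068027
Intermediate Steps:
y(h) = 15 (y(h) = 5*3 = 15)
r(M) = 0 (r(M) = (2 + M)*0 = 0)
1/((r(R(2)) + y(0)*7)*(-10 - 4)) = 1/((0 + 15*7)*(-10 - 4)) = 1/((0 + 105)*(-14)) = 1/(105*(-14)) = 1/(-1470) = -1/1470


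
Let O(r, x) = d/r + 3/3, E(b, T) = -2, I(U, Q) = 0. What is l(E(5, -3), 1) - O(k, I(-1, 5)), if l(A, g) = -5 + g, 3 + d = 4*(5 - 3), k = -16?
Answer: -75/16 ≈ -4.6875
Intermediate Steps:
d = 5 (d = -3 + 4*(5 - 3) = -3 + 4*2 = -3 + 8 = 5)
O(r, x) = 1 + 5/r (O(r, x) = 5/r + 3/3 = 5/r + 3*(⅓) = 5/r + 1 = 1 + 5/r)
l(E(5, -3), 1) - O(k, I(-1, 5)) = (-5 + 1) - (5 - 16)/(-16) = -4 - (-1)*(-11)/16 = -4 - 1*11/16 = -4 - 11/16 = -75/16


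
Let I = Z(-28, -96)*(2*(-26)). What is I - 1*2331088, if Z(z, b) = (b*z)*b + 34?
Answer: 11085640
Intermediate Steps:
Z(z, b) = 34 + z*b² (Z(z, b) = z*b² + 34 = 34 + z*b²)
I = 13416728 (I = (34 - 28*(-96)²)*(2*(-26)) = (34 - 28*9216)*(-52) = (34 - 258048)*(-52) = -258014*(-52) = 13416728)
I - 1*2331088 = 13416728 - 1*2331088 = 13416728 - 2331088 = 11085640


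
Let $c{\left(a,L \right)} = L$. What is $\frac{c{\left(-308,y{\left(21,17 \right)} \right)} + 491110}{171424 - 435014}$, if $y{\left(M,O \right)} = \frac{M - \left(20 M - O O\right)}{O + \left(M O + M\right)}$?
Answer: $- \frac{19398834}{10411805} \approx -1.8632$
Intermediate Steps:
$y{\left(M,O \right)} = \frac{O^{2} - 19 M}{M + O + M O}$ ($y{\left(M,O \right)} = \frac{M - \left(- O^{2} + 20 M\right)}{O + \left(M + M O\right)} = \frac{M - \left(- O^{2} + 20 M\right)}{M + O + M O} = \frac{O^{2} - 19 M}{M + O + M O}$)
$\frac{c{\left(-308,y{\left(21,17 \right)} \right)} + 491110}{171424 - 435014} = \frac{\frac{17^{2} - 399}{21 + 17 + 21 \cdot 17} + 491110}{171424 - 435014} = \frac{\frac{289 - 399}{21 + 17 + 357} + 491110}{-263590} = \left(\frac{1}{395} \left(-110\right) + 491110\right) \left(- \frac{1}{263590}\right) = \left(- \frac{22}{79} + 491110\right) \left(- \frac{1}{263590}\right) = \frac{38797668}{79} \left(- \frac{1}{263590}\right) = - \frac{19398834}{10411805}$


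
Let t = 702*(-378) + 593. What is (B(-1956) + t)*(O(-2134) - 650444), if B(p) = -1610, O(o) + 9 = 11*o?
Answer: 179515956771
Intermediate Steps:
O(o) = -9 + 11*o
t = -264763 (t = -265356 + 593 = -264763)
(B(-1956) + t)*(O(-2134) - 650444) = (-1610 - 264763)*((-9 + 11*(-2134)) - 650444) = -266373*((-9 - 23474) - 650444) = -266373*(-23483 - 650444) = -266373*(-673927) = 179515956771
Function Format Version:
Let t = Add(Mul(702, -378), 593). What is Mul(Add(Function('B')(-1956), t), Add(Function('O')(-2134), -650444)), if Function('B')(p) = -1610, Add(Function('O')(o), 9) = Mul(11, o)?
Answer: 179515956771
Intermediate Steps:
Function('O')(o) = Add(-9, Mul(11, o))
t = -264763 (t = Add(-265356, 593) = -264763)
Mul(Add(Function('B')(-1956), t), Add(Function('O')(-2134), -650444)) = Mul(Add(-1610, -264763), Add(Add(-9, Mul(11, -2134)), -650444)) = Mul(-266373, Add(Add(-9, -23474), -650444)) = Mul(-266373, Add(-23483, -650444)) = Mul(-266373, -673927) = 179515956771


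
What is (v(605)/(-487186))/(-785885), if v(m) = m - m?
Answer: 0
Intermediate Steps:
v(m) = 0
(v(605)/(-487186))/(-785885) = (0/(-487186))/(-785885) = (0*(-1/487186))*(-1/785885) = 0*(-1/785885) = 0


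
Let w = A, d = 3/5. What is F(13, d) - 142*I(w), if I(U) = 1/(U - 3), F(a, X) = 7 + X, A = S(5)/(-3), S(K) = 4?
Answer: 2624/65 ≈ 40.369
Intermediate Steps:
d = 3/5 (d = 3*(1/5) = 3/5 ≈ 0.60000)
A = -4/3 (A = 4/(-3) = 4*(-1/3) = -4/3 ≈ -1.3333)
w = -4/3 ≈ -1.3333
I(U) = 1/(-3 + U)
F(13, d) - 142*I(w) = (7 + 3/5) - 142/(-3 - 4/3) = 38/5 - 142/(-13/3) = 38/5 - 142*(-3/13) = 38/5 + 426/13 = 2624/65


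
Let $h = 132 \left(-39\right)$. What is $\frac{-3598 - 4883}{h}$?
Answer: $\frac{257}{156} \approx 1.6474$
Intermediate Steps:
$h = -5148$
$\frac{-3598 - 4883}{h} = \frac{-3598 - 4883}{-5148} = \left(-8481\right) \left(- \frac{1}{5148}\right) = \frac{257}{156}$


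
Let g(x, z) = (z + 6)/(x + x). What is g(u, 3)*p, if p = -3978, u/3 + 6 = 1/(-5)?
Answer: 29835/31 ≈ 962.42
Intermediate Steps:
u = -93/5 (u = -18 + 3/(-5) = -18 + 3*(-1/5) = -18 - 3/5 = -93/5 ≈ -18.600)
g(x, z) = (6 + z)/(2*x) (g(x, z) = (6 + z)/((2*x)) = (6 + z)*(1/(2*x)) = (6 + z)/(2*x))
g(u, 3)*p = ((6 + 3)/(2*(-93/5)))*(-3978) = ((1/2)*(-5/93)*9)*(-3978) = -15/62*(-3978) = 29835/31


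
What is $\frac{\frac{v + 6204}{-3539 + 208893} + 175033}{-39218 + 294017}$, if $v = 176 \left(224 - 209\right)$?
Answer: $\frac{17971867763}{26161996923} \approx 0.68695$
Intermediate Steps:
$v = 2640$ ($v = 176 \cdot 15 = 2640$)
$\frac{\frac{v + 6204}{-3539 + 208893} + 175033}{-39218 + 294017} = \frac{\frac{2640 + 6204}{-3539 + 208893} + 175033}{-39218 + 294017} = \frac{\frac{8844}{205354} + 175033}{254799} = \left(8844 \cdot \frac{1}{205354} + 175033\right) \frac{1}{254799} = \left(\frac{4422}{102677} + 175033\right) \frac{1}{254799} = \frac{17971867763}{102677} \cdot \frac{1}{254799} = \frac{17971867763}{26161996923}$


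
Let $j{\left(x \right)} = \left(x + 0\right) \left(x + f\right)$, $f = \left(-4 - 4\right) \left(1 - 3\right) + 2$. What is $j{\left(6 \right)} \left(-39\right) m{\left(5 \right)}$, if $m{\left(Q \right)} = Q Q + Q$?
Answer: $-168480$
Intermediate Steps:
$m{\left(Q \right)} = Q + Q^{2}$ ($m{\left(Q \right)} = Q^{2} + Q = Q + Q^{2}$)
$f = 18$ ($f = \left(-8\right) \left(-2\right) + 2 = 16 + 2 = 18$)
$j{\left(x \right)} = x \left(18 + x\right)$ ($j{\left(x \right)} = \left(x + 0\right) \left(x + 18\right) = x \left(18 + x\right)$)
$j{\left(6 \right)} \left(-39\right) m{\left(5 \right)} = 6 \left(18 + 6\right) \left(-39\right) 5 \left(1 + 5\right) = 6 \cdot 24 \left(-39\right) 5 \cdot 6 = 144 \left(-39\right) 30 = \left(-5616\right) 30 = -168480$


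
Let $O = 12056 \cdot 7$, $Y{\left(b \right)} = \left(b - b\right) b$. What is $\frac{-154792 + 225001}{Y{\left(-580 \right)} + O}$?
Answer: $\frac{70209}{84392} \approx 0.83194$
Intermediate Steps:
$Y{\left(b \right)} = 0$ ($Y{\left(b \right)} = 0 b = 0$)
$O = 84392$
$\frac{-154792 + 225001}{Y{\left(-580 \right)} + O} = \frac{-154792 + 225001}{0 + 84392} = \frac{70209}{84392}$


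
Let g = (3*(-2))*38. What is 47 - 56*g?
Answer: 12815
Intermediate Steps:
g = -228 (g = -6*38 = -228)
47 - 56*g = 47 - 56*(-228) = 47 + 12768 = 12815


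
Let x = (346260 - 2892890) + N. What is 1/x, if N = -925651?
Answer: -1/3472281 ≈ -2.8800e-7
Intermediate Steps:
x = -3472281 (x = (346260 - 2892890) - 925651 = -2546630 - 925651 = -3472281)
1/x = 1/(-3472281) = -1/3472281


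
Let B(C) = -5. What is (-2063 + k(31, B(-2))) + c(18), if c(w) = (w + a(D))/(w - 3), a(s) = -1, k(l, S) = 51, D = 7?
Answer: -30163/15 ≈ -2010.9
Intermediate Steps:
c(w) = (-1 + w)/(-3 + w) (c(w) = (w - 1)/(w - 3) = (-1 + w)/(-3 + w))
(-2063 + k(31, B(-2))) + c(18) = (-2063 + 51) + (-1 + 18)/(-3 + 18) = -2012 + 17/15 = -30163/15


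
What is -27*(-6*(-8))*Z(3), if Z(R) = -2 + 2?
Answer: 0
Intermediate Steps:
Z(R) = 0
-27*(-6*(-8))*Z(3) = -27*(-6*(-8))*0 = -1296*0 = -27*0 = 0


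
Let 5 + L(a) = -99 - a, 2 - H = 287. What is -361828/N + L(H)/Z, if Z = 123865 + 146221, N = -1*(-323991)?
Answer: -97666034837/87505433226 ≈ -1.1161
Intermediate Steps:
H = -285 (H = 2 - 1*287 = 2 - 287 = -285)
N = 323991
L(a) = -104 - a (L(a) = -5 + (-99 - a) = -104 - a)
Z = 270086
-361828/N + L(H)/Z = -361828/323991 + (-104 - 1*(-285))/270086 = -361828*1/323991 + (-104 + 285)*(1/270086) = -361828/323991 + 181*(1/270086) = -361828/323991 + 181/270086 = -97666034837/87505433226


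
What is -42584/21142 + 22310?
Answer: 235817718/10571 ≈ 22308.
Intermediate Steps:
-42584/21142 + 22310 = -42584*1/21142 + 22310 = -21292/10571 + 22310 = 235817718/10571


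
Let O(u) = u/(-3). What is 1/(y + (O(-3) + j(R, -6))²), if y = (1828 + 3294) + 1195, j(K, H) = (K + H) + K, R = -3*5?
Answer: 1/7542 ≈ 0.00013259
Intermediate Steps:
R = -15
O(u) = -u/3 (O(u) = u*(-⅓) = -u/3)
j(K, H) = H + 2*K (j(K, H) = (H + K) + K = H + 2*K)
y = 6317 (y = 5122 + 1195 = 6317)
1/(y + (O(-3) + j(R, -6))²) = 1/(6317 + (-⅓*(-3) + (-6 + 2*(-15)))²) = 1/(6317 + (1 + (-6 - 30))²) = 1/(6317 + (1 - 36)²) = 1/(6317 + (-35)²) = 1/(6317 + 1225) = 1/7542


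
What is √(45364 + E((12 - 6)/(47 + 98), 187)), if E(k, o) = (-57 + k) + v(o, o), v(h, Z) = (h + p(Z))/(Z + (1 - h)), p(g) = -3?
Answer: √956449145/145 ≈ 213.29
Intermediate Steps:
v(h, Z) = (-3 + h)/(1 + Z - h) (v(h, Z) = (h - 3)/(Z + (1 - h)) = (-3 + h)/(1 + Z - h))
E(k, o) = -60 + k + o (E(k, o) = (-57 + k) + (-3 + o)/(1 + o - o) = (-57 + k) + (-3 + o)/1 = (-57 + k) + 1*(-3 + o) = (-57 + k) + (-3 + o) = -60 + k + o)
√(45364 + E((12 - 6)/(47 + 98), 187)) = √(45364 + (-60 + (12 - 6)/(47 + 98) + 187)) = √(45364 + (-60 + 6/145 + 187)) = √(45364 + 18421/145) = √(6596201/145) = √956449145/145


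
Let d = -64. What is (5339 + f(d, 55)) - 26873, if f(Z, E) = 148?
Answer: -21386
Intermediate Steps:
(5339 + f(d, 55)) - 26873 = (5339 + 148) - 26873 = 5487 - 26873 = -21386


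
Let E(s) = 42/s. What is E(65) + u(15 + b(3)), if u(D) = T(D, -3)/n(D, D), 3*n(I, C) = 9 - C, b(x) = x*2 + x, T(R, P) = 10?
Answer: -88/65 ≈ -1.3538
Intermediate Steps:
b(x) = 3*x (b(x) = 2*x + x = 3*x)
n(I, C) = 3 - C/3 (n(I, C) = (9 - C)/3 = 3 - C/3)
u(D) = 10/(3 - D/3)
E(65) + u(15 + b(3)) = 42/65 - 30/(-9 + (15 + 3*3)) = 42*(1/65) - 30/(-9 + (15 + 9)) = 42/65 - 30/(-9 + 24) = 42/65 - 30/15 = 42/65 - 30*1/15 = 42/65 - 2 = -88/65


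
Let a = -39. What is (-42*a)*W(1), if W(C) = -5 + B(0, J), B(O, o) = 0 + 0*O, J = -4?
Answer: -8190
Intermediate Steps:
B(O, o) = 0 (B(O, o) = 0 + 0 = 0)
W(C) = -5 (W(C) = -5 + 0 = -5)
(-42*a)*W(1) = -42*(-39)*(-5) = 1638*(-5) = -8190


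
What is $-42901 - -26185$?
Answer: $-16716$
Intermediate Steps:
$-42901 - -26185 = -42901 + 26185 = -16716$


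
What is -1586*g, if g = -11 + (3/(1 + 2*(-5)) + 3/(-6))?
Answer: 56303/3 ≈ 18768.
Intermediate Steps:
g = -71/6 (g = -11 + (3/(1 - 10) + 3*(-⅙)) = -11 + (3/(-9) - ½) = -11 + (3*(-⅑) - ½) = -11 + (-⅓ - ½) = -11 - ⅚ = -71/6 ≈ -11.833)
-1586*g = -1586*(-71/6) = 56303/3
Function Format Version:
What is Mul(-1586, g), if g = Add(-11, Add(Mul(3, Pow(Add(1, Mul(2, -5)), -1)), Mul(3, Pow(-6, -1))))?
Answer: Rational(56303, 3) ≈ 18768.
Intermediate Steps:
g = Rational(-71, 6) (g = Add(-11, Add(Mul(3, Pow(Add(1, -10), -1)), Mul(3, Rational(-1, 6)))) = Add(-11, Add(Mul(3, Pow(-9, -1)), Rational(-1, 2))) = Add(-11, Add(Mul(3, Rational(-1, 9)), Rational(-1, 2))) = Add(-11, Add(Rational(-1, 3), Rational(-1, 2))) = Add(-11, Rational(-5, 6)) = Rational(-71, 6) ≈ -11.833)
Mul(-1586, g) = Mul(-1586, Rational(-71, 6)) = Rational(56303, 3)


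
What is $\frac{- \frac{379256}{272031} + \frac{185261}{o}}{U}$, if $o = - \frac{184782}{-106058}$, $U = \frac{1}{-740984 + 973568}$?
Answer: $\frac{69063323052207656568}{2792579569} \approx 2.4731 \cdot 10^{10}$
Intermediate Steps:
$U = \frac{1}{232584} \approx 4.2995 \cdot 10^{-6}$
$o = \frac{92391}{53029}$ ($o = \left(-184782\right) \left(- \frac{1}{106058}\right) = \frac{92391}{53029} \approx 1.7423$)
$\frac{- \frac{379256}{272031} + \frac{185261}{o}}{U} = \left(- \frac{379256}{272031} + \frac{185261}{\frac{92391}{53029}}\right) \frac{1}{\frac{1}{232584}} = \left(\left(-379256\right) \frac{1}{272031} + 185261 \cdot \frac{53029}{92391}\right) 232584 = \left(- \frac{379256}{272031} + \frac{9824205569}{92391}\right) 232584 = \frac{296939269477727}{2792579569} \cdot 232584 = \frac{69063323052207656568}{2792579569}$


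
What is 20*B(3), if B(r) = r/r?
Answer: 20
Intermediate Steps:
B(r) = 1
20*B(3) = 20*1 = 20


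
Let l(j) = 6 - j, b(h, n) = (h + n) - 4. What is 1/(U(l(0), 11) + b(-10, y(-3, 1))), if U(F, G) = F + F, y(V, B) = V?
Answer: -⅕ ≈ -0.20000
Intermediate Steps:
b(h, n) = -4 + h + n
U(F, G) = 2*F
1/(U(l(0), 11) + b(-10, y(-3, 1))) = 1/(2*(6 - 1*0) + (-4 - 10 - 3)) = 1/(2*(6 + 0) - 17) = 1/(2*6 - 17) = 1/(12 - 17) = 1/(-5) = -⅕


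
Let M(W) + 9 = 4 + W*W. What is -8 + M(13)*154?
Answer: 25248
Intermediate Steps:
M(W) = -5 + W² (M(W) = -9 + (4 + W*W) = -9 + (4 + W²) = -5 + W²)
-8 + M(13)*154 = -8 + (-5 + 13²)*154 = -8 + (-5 + 169)*154 = -8 + 164*154 = -8 + 25256 = 25248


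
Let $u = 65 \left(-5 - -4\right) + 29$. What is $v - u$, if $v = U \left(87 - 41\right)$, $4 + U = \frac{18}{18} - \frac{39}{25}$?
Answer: $- \frac{4344}{25} \approx -173.76$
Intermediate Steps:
$U = - \frac{114}{25}$ ($U = -4 + \left(\frac{18}{18} - \frac{39}{25}\right) = -4 + \left(18 \cdot \frac{1}{18} - \frac{39}{25}\right) = -4 + \left(1 - \frac{39}{25}\right) = -4 - \frac{14}{25} = - \frac{114}{25} \approx -4.56$)
$v = - \frac{5244}{25}$ ($v = - \frac{114 \left(87 - 41\right)}{25} = \left(- \frac{114}{25}\right) 46 = - \frac{5244}{25} \approx -209.76$)
$u = -36$ ($u = 65 \left(-5 + 4\right) + 29 = 65 \left(-1\right) + 29 = -65 + 29 = -36$)
$v - u = - \frac{5244}{25} - -36 = - \frac{5244}{25} + 36 = - \frac{4344}{25}$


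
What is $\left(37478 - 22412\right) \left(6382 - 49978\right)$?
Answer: $-656817336$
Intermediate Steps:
$\left(37478 - 22412\right) \left(6382 - 49978\right) = 15066 \left(-43596\right) = -656817336$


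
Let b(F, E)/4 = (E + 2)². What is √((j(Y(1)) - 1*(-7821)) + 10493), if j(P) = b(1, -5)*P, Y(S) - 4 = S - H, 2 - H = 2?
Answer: √18494 ≈ 135.99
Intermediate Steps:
H = 0 (H = 2 - 1*2 = 2 - 2 = 0)
b(F, E) = 4*(2 + E)² (b(F, E) = 4*(E + 2)² = 4*(2 + E)²)
Y(S) = 4 + S (Y(S) = 4 + (S - 1*0) = 4 + (S + 0) = 4 + S)
j(P) = 36*P (j(P) = (4*(2 - 5)²)*P = (4*(-3)²)*P = (4*9)*P = 36*P)
√((j(Y(1)) - 1*(-7821)) + 10493) = √((36*(4 + 1) - 1*(-7821)) + 10493) = √((36*5 + 7821) + 10493) = √((180 + 7821) + 10493) = √(8001 + 10493) = √18494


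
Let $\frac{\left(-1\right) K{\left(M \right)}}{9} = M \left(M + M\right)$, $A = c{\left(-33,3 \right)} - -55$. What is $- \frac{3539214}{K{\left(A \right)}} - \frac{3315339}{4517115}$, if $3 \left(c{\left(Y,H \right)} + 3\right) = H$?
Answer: $\frac{292951971798}{4229525345} \approx 69.264$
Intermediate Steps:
$c{\left(Y,H \right)} = -3 + \frac{H}{3}$
$A = 53$ ($A = \left(-3 + \frac{1}{3} \cdot 3\right) - -55 = \left(-3 + 1\right) + 55 = -2 + 55 = 53$)
$K{\left(M \right)} = - 18 M^{2}$ ($K{\left(M \right)} = - 9 M \left(M + M\right) = - 9 M 2 M = - 9 \cdot 2 M^{2} = - 18 M^{2}$)
$- \frac{3539214}{K{\left(A \right)}} - \frac{3315339}{4517115} = - \frac{3539214}{\left(-18\right) 53^{2}} - \frac{3315339}{4517115} = - \frac{3539214}{\left(-18\right) 2809} - \frac{1105113}{1505705} = - \frac{3539214}{-50562} - \frac{1105113}{1505705} = \left(-3539214\right) \left(- \frac{1}{50562}\right) - \frac{1105113}{1505705} = \frac{196623}{2809} - \frac{1105113}{1505705} = \frac{292951971798}{4229525345}$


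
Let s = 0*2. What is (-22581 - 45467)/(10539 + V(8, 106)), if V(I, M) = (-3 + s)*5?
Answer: -17012/2631 ≈ -6.4660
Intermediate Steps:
s = 0
V(I, M) = -15 (V(I, M) = (-3 + 0)*5 = -3*5 = -15)
(-22581 - 45467)/(10539 + V(8, 106)) = (-22581 - 45467)/(10539 - 15) = -68048/10524 = -68048*1/10524 = -17012/2631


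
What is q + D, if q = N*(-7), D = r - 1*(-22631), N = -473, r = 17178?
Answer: 43120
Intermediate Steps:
D = 39809 (D = 17178 - 1*(-22631) = 17178 + 22631 = 39809)
q = 3311 (q = -473*(-7) = 3311)
q + D = 3311 + 39809 = 43120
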